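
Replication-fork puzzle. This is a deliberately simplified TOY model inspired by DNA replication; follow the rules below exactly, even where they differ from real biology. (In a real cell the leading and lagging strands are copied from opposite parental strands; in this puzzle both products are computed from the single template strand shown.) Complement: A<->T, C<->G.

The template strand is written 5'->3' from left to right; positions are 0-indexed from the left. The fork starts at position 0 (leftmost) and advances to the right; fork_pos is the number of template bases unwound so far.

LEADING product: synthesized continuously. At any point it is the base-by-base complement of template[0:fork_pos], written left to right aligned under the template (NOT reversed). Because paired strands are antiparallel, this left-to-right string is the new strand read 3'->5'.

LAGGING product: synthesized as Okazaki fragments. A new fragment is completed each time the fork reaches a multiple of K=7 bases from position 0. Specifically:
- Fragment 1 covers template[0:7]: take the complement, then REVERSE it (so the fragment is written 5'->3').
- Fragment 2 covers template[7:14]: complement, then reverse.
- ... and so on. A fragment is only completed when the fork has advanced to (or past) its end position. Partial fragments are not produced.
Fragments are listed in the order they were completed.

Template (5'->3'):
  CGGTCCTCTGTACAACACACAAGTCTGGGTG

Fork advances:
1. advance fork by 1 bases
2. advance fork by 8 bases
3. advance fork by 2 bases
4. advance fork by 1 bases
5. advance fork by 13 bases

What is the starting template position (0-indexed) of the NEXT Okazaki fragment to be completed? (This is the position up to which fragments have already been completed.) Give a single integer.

Answer: 21

Derivation:
Step 1: advance 1 -> fork_pos = 0 + 1 = 1. Next multiple of 7 is 7 (not reached); still 0 fragment(s).
Step 2: advance 8 -> fork_pos = 1 + 8 = 9. Reached multiple(s) of 7: 7 -> fragment 1 completed (1 total).
Step 3: advance 2 -> fork_pos = 9 + 2 = 11. Next multiple of 7 is 14 (not reached); still 1 fragment(s).
Step 4: advance 1 -> fork_pos = 11 + 1 = 12. Next multiple of 7 is 14 (not reached); still 1 fragment(s).
Step 5: advance 13 -> fork_pos = 12 + 13 = 25. Reached multiple(s) of 7: 14, 21 -> fragments 2-3 completed (3 total).
3 fragment(s) completed, covering template[0:21] (3 x 7 = 21). The next fragment, fragment 4, covers template[21:28], so it starts at position 21.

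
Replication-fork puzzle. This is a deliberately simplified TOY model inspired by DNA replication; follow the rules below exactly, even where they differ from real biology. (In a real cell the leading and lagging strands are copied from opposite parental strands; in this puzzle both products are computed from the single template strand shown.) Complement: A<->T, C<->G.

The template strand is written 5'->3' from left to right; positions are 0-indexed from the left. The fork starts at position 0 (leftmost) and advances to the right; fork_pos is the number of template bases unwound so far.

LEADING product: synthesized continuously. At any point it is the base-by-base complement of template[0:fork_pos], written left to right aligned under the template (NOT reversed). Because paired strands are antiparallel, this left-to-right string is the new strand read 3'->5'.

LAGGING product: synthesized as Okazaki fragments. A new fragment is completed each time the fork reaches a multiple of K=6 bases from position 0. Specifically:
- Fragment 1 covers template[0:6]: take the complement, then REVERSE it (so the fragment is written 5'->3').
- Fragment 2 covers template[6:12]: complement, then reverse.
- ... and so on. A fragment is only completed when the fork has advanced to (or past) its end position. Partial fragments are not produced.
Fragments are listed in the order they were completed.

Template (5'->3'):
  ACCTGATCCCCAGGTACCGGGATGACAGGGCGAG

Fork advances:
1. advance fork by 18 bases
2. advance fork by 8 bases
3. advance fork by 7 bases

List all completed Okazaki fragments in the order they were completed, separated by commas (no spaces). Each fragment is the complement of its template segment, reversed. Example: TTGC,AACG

Step 1: advance 18 -> fork_pos = 0 + 18 = 18. Reached multiple(s) of 6: 6, 12, 18 -> fragments 1-3 completed (3 total).
Step 2: advance 8 -> fork_pos = 18 + 8 = 26. Reached multiple(s) of 6: 24 -> fragment 4 completed (4 total).
Step 3: advance 7 -> fork_pos = 26 + 7 = 33. Reached multiple(s) of 6: 30 -> fragment 5 completed (5 total).
Final fork_pos = 33, so 5 fragment(s) are complete. Build each: template segment -> complement -> reverse.
Fragment 1: template[0:6] = ACCTGA -> complement TGGACT -> reversed TCAGGT
Fragment 2: template[6:12] = TCCCCA -> complement AGGGGT -> reversed TGGGGA
Fragment 3: template[12:18] = GGTACC -> complement CCATGG -> reversed GGTACC
Fragment 4: template[18:24] = GGGATG -> complement CCCTAC -> reversed CATCCC
Fragment 5: template[24:30] = ACAGGG -> complement TGTCCC -> reversed CCCTGT

Answer: TCAGGT,TGGGGA,GGTACC,CATCCC,CCCTGT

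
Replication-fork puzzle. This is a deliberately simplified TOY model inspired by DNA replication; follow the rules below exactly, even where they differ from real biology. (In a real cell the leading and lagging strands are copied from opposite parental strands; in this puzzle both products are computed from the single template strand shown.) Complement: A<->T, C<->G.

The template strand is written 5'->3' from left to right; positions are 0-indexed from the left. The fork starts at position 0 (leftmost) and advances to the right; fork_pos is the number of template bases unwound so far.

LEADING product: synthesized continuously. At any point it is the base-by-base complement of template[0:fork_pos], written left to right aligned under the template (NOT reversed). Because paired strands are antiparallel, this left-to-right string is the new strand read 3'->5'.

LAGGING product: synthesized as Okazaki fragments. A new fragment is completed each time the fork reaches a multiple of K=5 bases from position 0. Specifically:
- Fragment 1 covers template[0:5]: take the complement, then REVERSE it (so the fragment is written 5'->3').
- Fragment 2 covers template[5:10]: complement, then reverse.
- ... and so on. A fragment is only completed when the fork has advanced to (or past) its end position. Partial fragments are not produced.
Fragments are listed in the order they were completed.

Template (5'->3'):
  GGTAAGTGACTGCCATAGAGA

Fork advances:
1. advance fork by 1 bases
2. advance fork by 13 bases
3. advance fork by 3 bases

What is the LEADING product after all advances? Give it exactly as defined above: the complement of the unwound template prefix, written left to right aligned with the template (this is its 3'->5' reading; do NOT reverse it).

Answer: CCATTCACTGACGGTAT

Derivation:
Step 1: advance 1 -> fork_pos = 0 + 1 = 1.
Step 2: advance 13 -> fork_pos = 1 + 13 = 14.
Step 3: advance 3 -> fork_pos = 14 + 3 = 17.
Unwound prefix: template[0:17] = GGTAAGTGACTGCCATA
Complement it base by base (A<->T, C<->G), keeping left-to-right order:
  [0:5] GGTAA -> CCATT
  [5:10] GTGAC -> CACTG
  [10:15] TGCCA -> ACGGT
  [15:17] TA -> AT
Concatenate: CCATTCACTGACGGTAT (length 17; written aligned with the template, i.e. 3'->5').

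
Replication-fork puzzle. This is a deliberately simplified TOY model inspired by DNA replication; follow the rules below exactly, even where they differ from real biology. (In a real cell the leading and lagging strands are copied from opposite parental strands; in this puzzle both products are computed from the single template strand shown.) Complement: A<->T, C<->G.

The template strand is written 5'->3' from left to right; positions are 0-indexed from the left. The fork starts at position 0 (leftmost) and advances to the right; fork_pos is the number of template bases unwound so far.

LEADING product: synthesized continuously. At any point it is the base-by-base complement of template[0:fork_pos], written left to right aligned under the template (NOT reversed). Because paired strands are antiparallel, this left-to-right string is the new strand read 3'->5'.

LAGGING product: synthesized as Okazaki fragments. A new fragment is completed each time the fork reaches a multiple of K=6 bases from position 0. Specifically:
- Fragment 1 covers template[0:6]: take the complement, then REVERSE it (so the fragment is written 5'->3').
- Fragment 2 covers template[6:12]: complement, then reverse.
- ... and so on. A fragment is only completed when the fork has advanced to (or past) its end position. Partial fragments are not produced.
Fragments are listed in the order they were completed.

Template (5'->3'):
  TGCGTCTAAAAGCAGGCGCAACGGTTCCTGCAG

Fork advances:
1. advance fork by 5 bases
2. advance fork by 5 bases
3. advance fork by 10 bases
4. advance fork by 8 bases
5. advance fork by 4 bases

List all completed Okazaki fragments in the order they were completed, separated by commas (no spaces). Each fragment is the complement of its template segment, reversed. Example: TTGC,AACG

Answer: GACGCA,CTTTTA,CGCCTG,CCGTTG,CAGGAA

Derivation:
Step 1: advance 5 -> fork_pos = 0 + 5 = 5. Next multiple of 6 is 6 (not reached); still 0 fragment(s).
Step 2: advance 5 -> fork_pos = 5 + 5 = 10. Reached multiple(s) of 6: 6 -> fragment 1 completed (1 total).
Step 3: advance 10 -> fork_pos = 10 + 10 = 20. Reached multiple(s) of 6: 12, 18 -> fragments 2-3 completed (3 total).
Step 4: advance 8 -> fork_pos = 20 + 8 = 28. Reached multiple(s) of 6: 24 -> fragment 4 completed (4 total).
Step 5: advance 4 -> fork_pos = 28 + 4 = 32. Reached multiple(s) of 6: 30 -> fragment 5 completed (5 total).
Final fork_pos = 32, so 5 fragment(s) are complete. Build each: template segment -> complement -> reverse.
Fragment 1: template[0:6] = TGCGTC -> complement ACGCAG -> reversed GACGCA
Fragment 2: template[6:12] = TAAAAG -> complement ATTTTC -> reversed CTTTTA
Fragment 3: template[12:18] = CAGGCG -> complement GTCCGC -> reversed CGCCTG
Fragment 4: template[18:24] = CAACGG -> complement GTTGCC -> reversed CCGTTG
Fragment 5: template[24:30] = TTCCTG -> complement AAGGAC -> reversed CAGGAA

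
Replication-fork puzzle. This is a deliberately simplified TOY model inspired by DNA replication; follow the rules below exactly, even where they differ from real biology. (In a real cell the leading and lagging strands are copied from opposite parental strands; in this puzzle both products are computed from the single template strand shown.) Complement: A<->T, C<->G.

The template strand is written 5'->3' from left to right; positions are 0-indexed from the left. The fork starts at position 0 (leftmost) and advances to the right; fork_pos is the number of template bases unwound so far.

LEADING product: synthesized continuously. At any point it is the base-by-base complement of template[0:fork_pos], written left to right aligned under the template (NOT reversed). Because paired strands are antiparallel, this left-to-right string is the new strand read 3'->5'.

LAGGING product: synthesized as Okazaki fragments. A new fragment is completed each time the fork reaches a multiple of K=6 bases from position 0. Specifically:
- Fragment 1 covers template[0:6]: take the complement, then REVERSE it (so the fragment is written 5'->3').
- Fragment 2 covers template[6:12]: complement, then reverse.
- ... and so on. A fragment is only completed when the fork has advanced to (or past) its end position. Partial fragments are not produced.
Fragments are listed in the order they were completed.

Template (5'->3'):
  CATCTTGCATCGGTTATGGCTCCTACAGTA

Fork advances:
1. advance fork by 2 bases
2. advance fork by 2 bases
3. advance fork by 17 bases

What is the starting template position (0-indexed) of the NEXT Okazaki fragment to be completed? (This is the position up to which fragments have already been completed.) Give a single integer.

Step 1: advance 2 -> fork_pos = 0 + 2 = 2. Next multiple of 6 is 6 (not reached); still 0 fragment(s).
Step 2: advance 2 -> fork_pos = 2 + 2 = 4. Next multiple of 6 is 6 (not reached); still 0 fragment(s).
Step 3: advance 17 -> fork_pos = 4 + 17 = 21. Reached multiple(s) of 6: 6, 12, 18 -> fragments 1-3 completed (3 total).
3 fragment(s) completed, covering template[0:18] (3 x 6 = 18). The next fragment, fragment 4, covers template[18:24], so it starts at position 18.

Answer: 18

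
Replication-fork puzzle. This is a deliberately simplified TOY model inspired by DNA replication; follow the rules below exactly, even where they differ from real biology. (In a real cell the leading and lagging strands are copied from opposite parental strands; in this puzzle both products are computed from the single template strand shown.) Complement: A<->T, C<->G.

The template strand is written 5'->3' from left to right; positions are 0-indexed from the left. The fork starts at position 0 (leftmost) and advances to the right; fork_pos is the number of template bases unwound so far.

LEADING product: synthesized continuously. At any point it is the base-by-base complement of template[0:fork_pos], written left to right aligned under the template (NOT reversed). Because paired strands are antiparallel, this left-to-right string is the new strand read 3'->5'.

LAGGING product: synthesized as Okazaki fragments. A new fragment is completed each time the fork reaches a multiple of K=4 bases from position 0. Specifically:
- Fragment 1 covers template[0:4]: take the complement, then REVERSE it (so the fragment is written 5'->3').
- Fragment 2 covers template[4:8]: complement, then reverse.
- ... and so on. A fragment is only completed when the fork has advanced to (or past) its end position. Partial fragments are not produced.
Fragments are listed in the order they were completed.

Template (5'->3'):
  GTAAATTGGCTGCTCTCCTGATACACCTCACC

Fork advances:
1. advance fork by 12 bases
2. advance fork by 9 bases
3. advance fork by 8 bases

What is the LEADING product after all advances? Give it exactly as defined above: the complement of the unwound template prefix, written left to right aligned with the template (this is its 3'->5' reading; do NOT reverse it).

Step 1: advance 12 -> fork_pos = 0 + 12 = 12.
Step 2: advance 9 -> fork_pos = 12 + 9 = 21.
Step 3: advance 8 -> fork_pos = 21 + 8 = 29.
Unwound prefix: template[0:29] = GTAAATTGGCTGCTCTCCTGATACACCTC
Complement it base by base (A<->T, C<->G), keeping left-to-right order:
  [0:5] GTAAA -> CATTT
  [5:10] TTGGC -> AACCG
  [10:15] TGCTC -> ACGAG
  [15:20] TCCTG -> AGGAC
  [20:25] ATACA -> TATGT
  [25:29] CCTC -> GGAG
Concatenate: CATTTAACCGACGAGAGGACTATGTGGAG (length 29; written aligned with the template, i.e. 3'->5').

Answer: CATTTAACCGACGAGAGGACTATGTGGAG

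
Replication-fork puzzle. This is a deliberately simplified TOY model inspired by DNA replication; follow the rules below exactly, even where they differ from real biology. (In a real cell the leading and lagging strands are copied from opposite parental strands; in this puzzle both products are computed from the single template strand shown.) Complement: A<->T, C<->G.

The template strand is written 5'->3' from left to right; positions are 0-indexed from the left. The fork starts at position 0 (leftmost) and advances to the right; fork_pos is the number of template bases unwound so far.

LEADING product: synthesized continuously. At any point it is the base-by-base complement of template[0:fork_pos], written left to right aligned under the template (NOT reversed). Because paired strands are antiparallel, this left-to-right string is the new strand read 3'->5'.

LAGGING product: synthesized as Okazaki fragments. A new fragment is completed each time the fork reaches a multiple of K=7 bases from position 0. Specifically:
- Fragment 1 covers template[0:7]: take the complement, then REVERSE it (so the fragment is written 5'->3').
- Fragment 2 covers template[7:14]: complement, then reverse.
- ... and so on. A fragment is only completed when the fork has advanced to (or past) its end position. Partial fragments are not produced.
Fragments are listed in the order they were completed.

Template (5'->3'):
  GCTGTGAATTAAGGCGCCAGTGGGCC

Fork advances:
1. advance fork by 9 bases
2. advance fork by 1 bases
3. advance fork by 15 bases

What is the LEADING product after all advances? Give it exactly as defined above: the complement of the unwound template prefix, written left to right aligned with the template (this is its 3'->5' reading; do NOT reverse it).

Answer: CGACACTTAATTCCGCGGTCACCCG

Derivation:
Step 1: advance 9 -> fork_pos = 0 + 9 = 9.
Step 2: advance 1 -> fork_pos = 9 + 1 = 10.
Step 3: advance 15 -> fork_pos = 10 + 15 = 25.
Unwound prefix: template[0:25] = GCTGTGAATTAAGGCGCCAGTGGGC
Complement it base by base (A<->T, C<->G), keeping left-to-right order:
  [0:5] GCTGT -> CGACA
  [5:10] GAATT -> CTTAA
  [10:15] AAGGC -> TTCCG
  [15:20] GCCAG -> CGGTC
  [20:25] TGGGC -> ACCCG
Concatenate: CGACACTTAATTCCGCGGTCACCCG (length 25; written aligned with the template, i.e. 3'->5').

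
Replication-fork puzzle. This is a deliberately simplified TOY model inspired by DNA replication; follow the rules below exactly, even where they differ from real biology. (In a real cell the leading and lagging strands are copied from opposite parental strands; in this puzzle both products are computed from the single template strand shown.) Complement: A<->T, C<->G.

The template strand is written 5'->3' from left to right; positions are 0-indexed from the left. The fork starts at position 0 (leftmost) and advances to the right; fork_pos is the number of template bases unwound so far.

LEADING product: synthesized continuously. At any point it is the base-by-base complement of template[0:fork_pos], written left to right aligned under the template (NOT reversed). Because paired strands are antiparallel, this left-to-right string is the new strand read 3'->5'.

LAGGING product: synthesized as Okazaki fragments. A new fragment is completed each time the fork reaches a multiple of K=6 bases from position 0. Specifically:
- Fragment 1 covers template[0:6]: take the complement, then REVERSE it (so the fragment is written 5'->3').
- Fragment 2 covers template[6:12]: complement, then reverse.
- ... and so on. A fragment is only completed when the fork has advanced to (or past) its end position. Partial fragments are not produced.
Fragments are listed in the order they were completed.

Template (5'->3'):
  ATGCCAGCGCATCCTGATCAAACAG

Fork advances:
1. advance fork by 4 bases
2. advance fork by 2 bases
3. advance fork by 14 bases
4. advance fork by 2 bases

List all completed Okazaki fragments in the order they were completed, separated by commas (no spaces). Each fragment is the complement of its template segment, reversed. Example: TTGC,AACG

Step 1: advance 4 -> fork_pos = 0 + 4 = 4. Next multiple of 6 is 6 (not reached); still 0 fragment(s).
Step 2: advance 2 -> fork_pos = 4 + 2 = 6. Reached multiple(s) of 6: 6 -> fragment 1 completed (1 total).
Step 3: advance 14 -> fork_pos = 6 + 14 = 20. Reached multiple(s) of 6: 12, 18 -> fragments 2-3 completed (3 total).
Step 4: advance 2 -> fork_pos = 20 + 2 = 22. Next multiple of 6 is 24 (not reached); still 3 fragment(s).
Final fork_pos = 22, so 3 fragment(s) are complete. Build each: template segment -> complement -> reverse.
Fragment 1: template[0:6] = ATGCCA -> complement TACGGT -> reversed TGGCAT
Fragment 2: template[6:12] = GCGCAT -> complement CGCGTA -> reversed ATGCGC
Fragment 3: template[12:18] = CCTGAT -> complement GGACTA -> reversed ATCAGG

Answer: TGGCAT,ATGCGC,ATCAGG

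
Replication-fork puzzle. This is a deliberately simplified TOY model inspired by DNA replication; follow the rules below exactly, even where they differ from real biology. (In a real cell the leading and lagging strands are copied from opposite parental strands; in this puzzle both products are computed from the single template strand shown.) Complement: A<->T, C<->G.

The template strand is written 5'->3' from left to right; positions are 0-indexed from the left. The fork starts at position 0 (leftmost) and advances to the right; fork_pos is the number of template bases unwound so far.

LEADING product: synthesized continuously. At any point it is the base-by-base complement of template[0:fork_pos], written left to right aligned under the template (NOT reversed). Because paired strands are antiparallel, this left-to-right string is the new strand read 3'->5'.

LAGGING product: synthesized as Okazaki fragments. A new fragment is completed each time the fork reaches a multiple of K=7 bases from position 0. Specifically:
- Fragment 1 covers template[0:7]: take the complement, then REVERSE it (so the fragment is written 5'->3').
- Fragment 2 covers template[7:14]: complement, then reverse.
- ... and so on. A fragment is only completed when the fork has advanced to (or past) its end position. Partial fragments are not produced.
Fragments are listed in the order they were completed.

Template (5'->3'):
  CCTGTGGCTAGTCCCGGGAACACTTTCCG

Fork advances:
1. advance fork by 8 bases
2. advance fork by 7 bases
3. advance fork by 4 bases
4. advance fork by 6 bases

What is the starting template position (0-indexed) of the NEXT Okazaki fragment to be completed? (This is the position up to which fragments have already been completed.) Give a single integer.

Step 1: advance 8 -> fork_pos = 0 + 8 = 8. Reached multiple(s) of 7: 7 -> fragment 1 completed (1 total).
Step 2: advance 7 -> fork_pos = 8 + 7 = 15. Reached multiple(s) of 7: 14 -> fragment 2 completed (2 total).
Step 3: advance 4 -> fork_pos = 15 + 4 = 19. Next multiple of 7 is 21 (not reached); still 2 fragment(s).
Step 4: advance 6 -> fork_pos = 19 + 6 = 25. Reached multiple(s) of 7: 21 -> fragment 3 completed (3 total).
3 fragment(s) completed, covering template[0:21] (3 x 7 = 21). The next fragment, fragment 4, covers template[21:28], so it starts at position 21.

Answer: 21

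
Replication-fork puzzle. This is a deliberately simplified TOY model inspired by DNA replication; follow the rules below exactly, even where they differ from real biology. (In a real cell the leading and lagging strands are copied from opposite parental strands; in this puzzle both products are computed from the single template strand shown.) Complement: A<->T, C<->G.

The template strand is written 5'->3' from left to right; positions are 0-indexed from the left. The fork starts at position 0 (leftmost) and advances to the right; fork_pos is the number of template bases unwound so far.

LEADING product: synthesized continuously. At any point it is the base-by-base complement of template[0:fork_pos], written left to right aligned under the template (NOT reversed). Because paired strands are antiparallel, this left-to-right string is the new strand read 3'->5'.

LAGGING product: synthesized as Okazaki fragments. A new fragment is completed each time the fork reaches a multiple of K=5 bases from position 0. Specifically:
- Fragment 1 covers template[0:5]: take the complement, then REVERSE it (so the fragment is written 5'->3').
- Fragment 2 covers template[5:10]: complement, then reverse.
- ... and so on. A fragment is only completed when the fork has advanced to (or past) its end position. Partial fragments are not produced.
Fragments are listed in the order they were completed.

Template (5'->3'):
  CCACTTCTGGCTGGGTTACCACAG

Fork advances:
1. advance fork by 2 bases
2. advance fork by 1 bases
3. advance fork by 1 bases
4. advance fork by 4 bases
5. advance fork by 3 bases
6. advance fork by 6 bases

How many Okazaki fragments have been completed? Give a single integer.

Step 1: advance 2 -> fork_pos = 0 + 2 = 2. Next multiple of 5 is 5 (not reached); still 0 fragment(s).
Step 2: advance 1 -> fork_pos = 2 + 1 = 3. Next multiple of 5 is 5 (not reached); still 0 fragment(s).
Step 3: advance 1 -> fork_pos = 3 + 1 = 4. Next multiple of 5 is 5 (not reached); still 0 fragment(s).
Step 4: advance 4 -> fork_pos = 4 + 4 = 8. Reached multiple(s) of 5: 5 -> fragment 1 completed (1 total).
Step 5: advance 3 -> fork_pos = 8 + 3 = 11. Reached multiple(s) of 5: 10 -> fragment 2 completed (2 total).
Step 6: advance 6 -> fork_pos = 11 + 6 = 17. Reached multiple(s) of 5: 15 -> fragment 3 completed (3 total).
Check: final fork_pos = 17; the multiples of 5 that are <= 17 are 5..15 -> 17 // 5 = 3 completed fragment(s).

Answer: 3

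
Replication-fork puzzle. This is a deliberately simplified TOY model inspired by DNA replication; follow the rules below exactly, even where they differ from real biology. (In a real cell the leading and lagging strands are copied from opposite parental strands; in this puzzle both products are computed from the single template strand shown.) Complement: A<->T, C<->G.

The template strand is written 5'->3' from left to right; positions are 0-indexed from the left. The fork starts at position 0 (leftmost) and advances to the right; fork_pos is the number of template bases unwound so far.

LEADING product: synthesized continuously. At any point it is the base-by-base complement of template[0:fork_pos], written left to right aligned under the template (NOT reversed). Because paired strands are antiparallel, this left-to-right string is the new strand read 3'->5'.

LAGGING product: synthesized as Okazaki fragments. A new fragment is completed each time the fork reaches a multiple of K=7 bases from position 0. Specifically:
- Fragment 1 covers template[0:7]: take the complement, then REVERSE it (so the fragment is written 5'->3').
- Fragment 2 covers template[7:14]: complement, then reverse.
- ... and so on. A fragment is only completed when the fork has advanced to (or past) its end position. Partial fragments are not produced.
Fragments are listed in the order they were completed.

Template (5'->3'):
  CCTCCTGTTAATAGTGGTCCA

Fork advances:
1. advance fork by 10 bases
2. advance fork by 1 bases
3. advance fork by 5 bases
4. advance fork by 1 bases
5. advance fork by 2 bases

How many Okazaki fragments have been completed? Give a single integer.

Step 1: advance 10 -> fork_pos = 0 + 10 = 10. Reached multiple(s) of 7: 7 -> fragment 1 completed (1 total).
Step 2: advance 1 -> fork_pos = 10 + 1 = 11. Next multiple of 7 is 14 (not reached); still 1 fragment(s).
Step 3: advance 5 -> fork_pos = 11 + 5 = 16. Reached multiple(s) of 7: 14 -> fragment 2 completed (2 total).
Step 4: advance 1 -> fork_pos = 16 + 1 = 17. Next multiple of 7 is 21 (not reached); still 2 fragment(s).
Step 5: advance 2 -> fork_pos = 17 + 2 = 19. Next multiple of 7 is 21 (not reached); still 2 fragment(s).
Check: final fork_pos = 19; the multiples of 7 that are <= 19 are 7..14 -> 19 // 7 = 2 completed fragment(s).

Answer: 2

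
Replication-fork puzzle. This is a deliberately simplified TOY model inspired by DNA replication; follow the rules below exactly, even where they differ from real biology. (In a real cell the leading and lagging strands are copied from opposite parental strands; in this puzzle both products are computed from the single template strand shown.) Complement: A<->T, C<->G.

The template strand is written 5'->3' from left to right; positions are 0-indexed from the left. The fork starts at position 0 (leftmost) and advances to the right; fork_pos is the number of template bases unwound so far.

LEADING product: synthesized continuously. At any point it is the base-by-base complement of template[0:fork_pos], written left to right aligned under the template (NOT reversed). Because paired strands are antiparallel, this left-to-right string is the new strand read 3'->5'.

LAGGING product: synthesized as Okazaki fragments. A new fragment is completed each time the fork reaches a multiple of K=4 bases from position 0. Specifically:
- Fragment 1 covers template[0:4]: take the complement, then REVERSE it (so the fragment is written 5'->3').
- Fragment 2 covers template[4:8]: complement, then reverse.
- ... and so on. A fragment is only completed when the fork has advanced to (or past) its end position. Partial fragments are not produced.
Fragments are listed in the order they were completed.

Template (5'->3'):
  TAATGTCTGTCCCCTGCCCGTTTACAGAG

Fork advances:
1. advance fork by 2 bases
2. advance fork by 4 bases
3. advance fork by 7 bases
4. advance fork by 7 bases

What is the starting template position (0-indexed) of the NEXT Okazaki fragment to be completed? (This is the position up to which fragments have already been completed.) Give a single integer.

Answer: 20

Derivation:
Step 1: advance 2 -> fork_pos = 0 + 2 = 2. Next multiple of 4 is 4 (not reached); still 0 fragment(s).
Step 2: advance 4 -> fork_pos = 2 + 4 = 6. Reached multiple(s) of 4: 4 -> fragment 1 completed (1 total).
Step 3: advance 7 -> fork_pos = 6 + 7 = 13. Reached multiple(s) of 4: 8, 12 -> fragments 2-3 completed (3 total).
Step 4: advance 7 -> fork_pos = 13 + 7 = 20. Reached multiple(s) of 4: 16, 20 -> fragments 4-5 completed (5 total).
5 fragment(s) completed, covering template[0:20] (5 x 4 = 20). The next fragment, fragment 6, covers template[20:24], so it starts at position 20.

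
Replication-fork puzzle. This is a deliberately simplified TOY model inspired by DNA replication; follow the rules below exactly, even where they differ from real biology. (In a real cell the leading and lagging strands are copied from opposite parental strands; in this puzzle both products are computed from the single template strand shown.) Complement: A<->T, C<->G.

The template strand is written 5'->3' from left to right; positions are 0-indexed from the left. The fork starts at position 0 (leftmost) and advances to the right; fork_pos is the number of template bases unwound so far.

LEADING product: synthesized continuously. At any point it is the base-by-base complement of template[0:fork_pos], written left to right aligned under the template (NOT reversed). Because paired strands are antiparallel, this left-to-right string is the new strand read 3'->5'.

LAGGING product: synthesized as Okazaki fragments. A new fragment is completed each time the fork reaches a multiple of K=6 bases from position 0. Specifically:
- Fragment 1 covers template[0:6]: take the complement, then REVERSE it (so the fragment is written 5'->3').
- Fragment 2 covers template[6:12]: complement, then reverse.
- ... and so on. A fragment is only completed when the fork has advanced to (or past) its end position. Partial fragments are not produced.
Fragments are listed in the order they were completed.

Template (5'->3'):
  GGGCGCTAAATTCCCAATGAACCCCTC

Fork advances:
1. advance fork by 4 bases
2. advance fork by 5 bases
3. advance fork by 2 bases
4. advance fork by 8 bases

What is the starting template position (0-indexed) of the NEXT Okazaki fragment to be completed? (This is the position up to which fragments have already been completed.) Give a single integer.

Step 1: advance 4 -> fork_pos = 0 + 4 = 4. Next multiple of 6 is 6 (not reached); still 0 fragment(s).
Step 2: advance 5 -> fork_pos = 4 + 5 = 9. Reached multiple(s) of 6: 6 -> fragment 1 completed (1 total).
Step 3: advance 2 -> fork_pos = 9 + 2 = 11. Next multiple of 6 is 12 (not reached); still 1 fragment(s).
Step 4: advance 8 -> fork_pos = 11 + 8 = 19. Reached multiple(s) of 6: 12, 18 -> fragments 2-3 completed (3 total).
3 fragment(s) completed, covering template[0:18] (3 x 6 = 18). The next fragment, fragment 4, covers template[18:24], so it starts at position 18.

Answer: 18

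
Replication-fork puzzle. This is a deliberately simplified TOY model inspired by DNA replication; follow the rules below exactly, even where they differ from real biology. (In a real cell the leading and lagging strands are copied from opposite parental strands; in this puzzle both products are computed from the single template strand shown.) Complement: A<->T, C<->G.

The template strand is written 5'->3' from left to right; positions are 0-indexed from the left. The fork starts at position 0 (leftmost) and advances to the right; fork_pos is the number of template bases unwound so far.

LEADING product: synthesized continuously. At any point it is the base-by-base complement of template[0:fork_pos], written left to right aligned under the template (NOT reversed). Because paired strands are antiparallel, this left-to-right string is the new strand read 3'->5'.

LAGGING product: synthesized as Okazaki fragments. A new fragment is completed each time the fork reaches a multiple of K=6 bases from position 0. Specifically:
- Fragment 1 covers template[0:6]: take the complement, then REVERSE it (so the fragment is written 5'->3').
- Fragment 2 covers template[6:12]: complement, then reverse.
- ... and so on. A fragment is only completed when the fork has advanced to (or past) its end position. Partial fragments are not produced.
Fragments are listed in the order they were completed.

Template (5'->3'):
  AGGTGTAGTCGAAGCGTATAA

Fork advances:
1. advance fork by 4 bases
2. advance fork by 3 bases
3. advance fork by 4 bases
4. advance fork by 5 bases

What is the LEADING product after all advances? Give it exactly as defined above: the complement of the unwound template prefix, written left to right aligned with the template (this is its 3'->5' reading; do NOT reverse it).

Step 1: advance 4 -> fork_pos = 0 + 4 = 4.
Step 2: advance 3 -> fork_pos = 4 + 3 = 7.
Step 3: advance 4 -> fork_pos = 7 + 4 = 11.
Step 4: advance 5 -> fork_pos = 11 + 5 = 16.
Unwound prefix: template[0:16] = AGGTGTAGTCGAAGCG
Complement it base by base (A<->T, C<->G), keeping left-to-right order:
  [0:5] AGGTG -> TCCAC
  [5:10] TAGTC -> ATCAG
  [10:15] GAAGC -> CTTCG
  [15:16] G -> C
Concatenate: TCCACATCAGCTTCGC (length 16; written aligned with the template, i.e. 3'->5').

Answer: TCCACATCAGCTTCGC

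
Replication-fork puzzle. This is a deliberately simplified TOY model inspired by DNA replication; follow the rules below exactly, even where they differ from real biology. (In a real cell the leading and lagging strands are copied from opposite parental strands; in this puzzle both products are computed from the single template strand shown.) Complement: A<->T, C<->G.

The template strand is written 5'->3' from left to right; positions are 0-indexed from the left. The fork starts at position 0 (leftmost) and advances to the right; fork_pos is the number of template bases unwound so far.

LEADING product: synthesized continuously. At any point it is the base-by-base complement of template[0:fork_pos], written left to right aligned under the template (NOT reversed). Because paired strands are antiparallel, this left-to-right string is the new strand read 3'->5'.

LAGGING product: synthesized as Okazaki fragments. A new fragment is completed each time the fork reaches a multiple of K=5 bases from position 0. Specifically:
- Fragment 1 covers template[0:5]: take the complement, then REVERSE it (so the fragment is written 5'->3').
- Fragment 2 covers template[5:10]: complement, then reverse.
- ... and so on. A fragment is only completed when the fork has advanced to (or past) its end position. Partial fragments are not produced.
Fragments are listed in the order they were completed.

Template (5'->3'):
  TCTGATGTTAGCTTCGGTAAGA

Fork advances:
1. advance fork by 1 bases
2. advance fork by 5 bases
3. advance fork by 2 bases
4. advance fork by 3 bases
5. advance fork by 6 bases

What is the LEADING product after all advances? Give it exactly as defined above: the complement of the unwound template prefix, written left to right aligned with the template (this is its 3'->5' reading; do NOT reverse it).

Step 1: advance 1 -> fork_pos = 0 + 1 = 1.
Step 2: advance 5 -> fork_pos = 1 + 5 = 6.
Step 3: advance 2 -> fork_pos = 6 + 2 = 8.
Step 4: advance 3 -> fork_pos = 8 + 3 = 11.
Step 5: advance 6 -> fork_pos = 11 + 6 = 17.
Unwound prefix: template[0:17] = TCTGATGTTAGCTTCGG
Complement it base by base (A<->T, C<->G), keeping left-to-right order:
  [0:5] TCTGA -> AGACT
  [5:10] TGTTA -> ACAAT
  [10:15] GCTTC -> CGAAG
  [15:17] GG -> CC
Concatenate: AGACTACAATCGAAGCC (length 17; written aligned with the template, i.e. 3'->5').

Answer: AGACTACAATCGAAGCC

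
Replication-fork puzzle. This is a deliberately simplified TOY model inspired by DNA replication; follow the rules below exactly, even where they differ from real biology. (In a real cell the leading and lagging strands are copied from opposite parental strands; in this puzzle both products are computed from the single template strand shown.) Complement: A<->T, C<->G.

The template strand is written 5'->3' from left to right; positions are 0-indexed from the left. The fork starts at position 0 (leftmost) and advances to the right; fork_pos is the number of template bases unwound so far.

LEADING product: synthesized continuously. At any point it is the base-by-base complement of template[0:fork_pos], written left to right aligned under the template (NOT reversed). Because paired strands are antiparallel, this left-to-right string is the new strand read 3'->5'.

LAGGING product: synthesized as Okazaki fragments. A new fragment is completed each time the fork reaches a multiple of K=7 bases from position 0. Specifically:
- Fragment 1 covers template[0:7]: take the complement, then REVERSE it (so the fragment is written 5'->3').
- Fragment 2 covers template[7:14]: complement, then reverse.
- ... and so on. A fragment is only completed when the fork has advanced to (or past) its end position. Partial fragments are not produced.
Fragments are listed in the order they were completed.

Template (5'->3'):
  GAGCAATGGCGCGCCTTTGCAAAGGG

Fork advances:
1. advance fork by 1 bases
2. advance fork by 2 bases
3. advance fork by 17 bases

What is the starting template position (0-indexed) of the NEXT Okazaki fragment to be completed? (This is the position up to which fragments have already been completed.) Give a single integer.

Step 1: advance 1 -> fork_pos = 0 + 1 = 1. Next multiple of 7 is 7 (not reached); still 0 fragment(s).
Step 2: advance 2 -> fork_pos = 1 + 2 = 3. Next multiple of 7 is 7 (not reached); still 0 fragment(s).
Step 3: advance 17 -> fork_pos = 3 + 17 = 20. Reached multiple(s) of 7: 7, 14 -> fragments 1-2 completed (2 total).
2 fragment(s) completed, covering template[0:14] (2 x 7 = 14). The next fragment, fragment 3, covers template[14:21], so it starts at position 14.

Answer: 14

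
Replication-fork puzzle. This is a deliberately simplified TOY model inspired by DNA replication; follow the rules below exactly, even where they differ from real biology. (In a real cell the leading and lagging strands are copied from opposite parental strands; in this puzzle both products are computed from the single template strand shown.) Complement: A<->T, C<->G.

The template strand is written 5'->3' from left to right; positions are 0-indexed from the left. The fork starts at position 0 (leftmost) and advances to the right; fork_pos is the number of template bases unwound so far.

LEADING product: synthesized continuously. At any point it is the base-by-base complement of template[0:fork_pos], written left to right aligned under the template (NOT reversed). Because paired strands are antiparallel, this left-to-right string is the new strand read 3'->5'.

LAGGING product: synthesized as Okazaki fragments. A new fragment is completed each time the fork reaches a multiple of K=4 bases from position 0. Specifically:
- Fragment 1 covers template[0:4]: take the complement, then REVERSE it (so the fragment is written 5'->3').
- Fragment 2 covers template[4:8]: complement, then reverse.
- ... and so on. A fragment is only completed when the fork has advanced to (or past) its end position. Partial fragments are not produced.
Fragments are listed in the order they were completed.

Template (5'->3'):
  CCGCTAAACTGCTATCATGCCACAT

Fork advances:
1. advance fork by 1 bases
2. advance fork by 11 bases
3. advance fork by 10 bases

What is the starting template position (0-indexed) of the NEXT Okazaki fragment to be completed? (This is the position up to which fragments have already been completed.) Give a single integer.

Step 1: advance 1 -> fork_pos = 0 + 1 = 1. Next multiple of 4 is 4 (not reached); still 0 fragment(s).
Step 2: advance 11 -> fork_pos = 1 + 11 = 12. Reached multiple(s) of 4: 4, 8, 12 -> fragments 1-3 completed (3 total).
Step 3: advance 10 -> fork_pos = 12 + 10 = 22. Reached multiple(s) of 4: 16, 20 -> fragments 4-5 completed (5 total).
5 fragment(s) completed, covering template[0:20] (5 x 4 = 20). The next fragment, fragment 6, covers template[20:24], so it starts at position 20.

Answer: 20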